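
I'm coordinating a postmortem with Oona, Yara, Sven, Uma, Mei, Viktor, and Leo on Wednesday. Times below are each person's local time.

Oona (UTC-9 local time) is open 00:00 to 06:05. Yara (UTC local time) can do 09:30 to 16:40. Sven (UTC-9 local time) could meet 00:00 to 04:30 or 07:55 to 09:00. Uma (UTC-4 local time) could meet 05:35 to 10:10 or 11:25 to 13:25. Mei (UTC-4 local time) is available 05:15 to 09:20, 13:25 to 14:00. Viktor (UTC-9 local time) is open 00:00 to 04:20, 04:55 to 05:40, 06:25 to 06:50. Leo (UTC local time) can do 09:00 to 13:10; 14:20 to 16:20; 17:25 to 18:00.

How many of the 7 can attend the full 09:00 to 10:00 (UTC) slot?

Oona in UTC: 09:00-15:05 (add 9h to convert from UTC-9).
Yara in UTC: 09:30-16:40.
Sven in UTC: 09:00-13:30, 16:55-18:00 (add 9h to convert from UTC-9).
Uma in UTC: 09:35-14:10, 15:25-17:25 (add 4h to convert from UTC-4).
Mei in UTC: 09:15-13:20, 17:25-18:00 (add 4h to convert from UTC-4).
Viktor in UTC: 09:00-13:20, 13:55-14:40, 15:25-15:50 (add 9h to convert from UTC-9).
Leo in UTC: 09:00-13:10, 14:20-16:20, 17:25-18:00.
Oona, Sven, Viktor, and Leo can make the full 09:00-10:00 slot — that's 4.

4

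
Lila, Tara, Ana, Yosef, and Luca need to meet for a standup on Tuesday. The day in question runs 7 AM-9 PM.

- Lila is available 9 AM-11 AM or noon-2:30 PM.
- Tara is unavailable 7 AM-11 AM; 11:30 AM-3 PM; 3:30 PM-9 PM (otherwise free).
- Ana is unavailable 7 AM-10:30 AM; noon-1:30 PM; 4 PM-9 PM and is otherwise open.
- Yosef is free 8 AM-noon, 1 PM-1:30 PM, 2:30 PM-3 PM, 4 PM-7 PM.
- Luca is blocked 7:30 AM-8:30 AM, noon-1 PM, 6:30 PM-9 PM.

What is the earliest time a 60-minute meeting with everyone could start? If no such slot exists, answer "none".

Lila free: 09:00-11:00, 12:00-14:30.
Tara free: 11:00-11:30, 15:00-15:30 (invert busy blocks within the working day).
Ana free: 10:30-12:00, 13:30-16:00 (invert busy blocks within the working day).
Yosef free: 08:00-12:00, 13:00-13:30, 14:30-15:00, 16:00-19:00.
Luca free: 07:00-07:30, 08:30-12:00, 13:00-18:30 (invert busy blocks within the working day).
Lila ∩ Tara: ∅.
Lila ∩ Tara ∩ Ana: ∅.
Lila ∩ Tara ∩ Ana ∩ Yosef: ∅.
Lila ∩ Tara ∩ Ana ∩ Yosef ∩ Luca: ∅.
There is no time when everyone is free.
No common window is at least 60 minutes long.

none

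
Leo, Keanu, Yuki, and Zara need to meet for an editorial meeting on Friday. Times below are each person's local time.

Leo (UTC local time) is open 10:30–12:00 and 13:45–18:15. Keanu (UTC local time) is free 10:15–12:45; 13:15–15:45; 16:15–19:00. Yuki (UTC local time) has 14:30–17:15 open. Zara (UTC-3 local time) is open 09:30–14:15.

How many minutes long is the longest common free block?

Leo in UTC: 10:30-12:00, 13:45-18:15.
Keanu in UTC: 10:15-12:45, 13:15-15:45, 16:15-19:00.
Yuki in UTC: 14:30-17:15.
Zara in UTC: 12:30-17:15 (add 3h to convert from UTC-3).
Leo ∩ Keanu: 10:30-12:00, 13:45-15:45, 16:15-18:15.
Leo ∩ Keanu ∩ Yuki: 14:30-15:45, 16:15-17:15.
Leo ∩ Keanu ∩ Yuki ∩ Zara: 14:30-15:45, 16:15-17:15.
The longest is 14:30-15:45 at 75 minutes.

75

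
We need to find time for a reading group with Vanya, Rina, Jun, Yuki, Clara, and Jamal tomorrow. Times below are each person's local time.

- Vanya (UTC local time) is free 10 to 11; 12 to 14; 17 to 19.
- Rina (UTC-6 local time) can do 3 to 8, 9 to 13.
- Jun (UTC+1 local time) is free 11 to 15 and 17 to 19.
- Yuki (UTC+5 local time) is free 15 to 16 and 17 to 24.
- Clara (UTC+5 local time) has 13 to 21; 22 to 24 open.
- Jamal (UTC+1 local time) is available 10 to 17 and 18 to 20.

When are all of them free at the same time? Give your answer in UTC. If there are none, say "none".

Vanya in UTC: 10:00-11:00, 12:00-14:00, 17:00-19:00.
Rina in UTC: 09:00-14:00, 15:00-19:00 (add 6h to convert from UTC-6).
Jun in UTC: 10:00-14:00, 16:00-18:00 (subtract 1h to convert from UTC+1).
Yuki in UTC: 10:00-11:00, 12:00-19:00 (subtract 5h to convert from UTC+5).
Clara in UTC: 08:00-16:00, 17:00-19:00 (subtract 5h to convert from UTC+5).
Jamal in UTC: 09:00-16:00, 17:00-19:00 (subtract 1h to convert from UTC+1).
Vanya ∩ Rina: 10:00-11:00, 12:00-14:00, 17:00-19:00.
Vanya ∩ Rina ∩ Jun: 10:00-11:00, 12:00-14:00, 17:00-18:00.
Vanya ∩ Rina ∩ Jun ∩ Yuki: 10:00-11:00, 12:00-14:00, 17:00-18:00.
Vanya ∩ Rina ∩ Jun ∩ Yuki ∩ Clara: 10:00-11:00, 12:00-14:00, 17:00-18:00.
Vanya ∩ Rina ∩ Jun ∩ Yuki ∩ Clara ∩ Jamal: 10:00-11:00, 12:00-14:00, 17:00-18:00.

10:00-11:00, 12:00-14:00, 17:00-18:00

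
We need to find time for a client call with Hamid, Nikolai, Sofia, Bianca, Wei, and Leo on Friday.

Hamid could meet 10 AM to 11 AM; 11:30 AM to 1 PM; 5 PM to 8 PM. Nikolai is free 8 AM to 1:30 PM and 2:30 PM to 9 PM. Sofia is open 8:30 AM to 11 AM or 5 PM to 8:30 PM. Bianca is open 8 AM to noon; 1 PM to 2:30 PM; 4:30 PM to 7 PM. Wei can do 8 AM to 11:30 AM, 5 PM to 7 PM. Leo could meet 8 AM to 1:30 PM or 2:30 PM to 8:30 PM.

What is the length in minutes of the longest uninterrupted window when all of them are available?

120

Hamid ∩ Nikolai: 10:00-11:00, 11:30-13:00, 17:00-20:00.
Hamid ∩ Nikolai ∩ Sofia: 10:00-11:00, 17:00-20:00.
Hamid ∩ Nikolai ∩ Sofia ∩ Bianca: 10:00-11:00, 17:00-19:00.
Hamid ∩ Nikolai ∩ Sofia ∩ Bianca ∩ Wei: 10:00-11:00, 17:00-19:00.
Hamid ∩ Nikolai ∩ Sofia ∩ Bianca ∩ Wei ∩ Leo: 10:00-11:00, 17:00-19:00.
The longest is 17:00-19:00 at 120 minutes.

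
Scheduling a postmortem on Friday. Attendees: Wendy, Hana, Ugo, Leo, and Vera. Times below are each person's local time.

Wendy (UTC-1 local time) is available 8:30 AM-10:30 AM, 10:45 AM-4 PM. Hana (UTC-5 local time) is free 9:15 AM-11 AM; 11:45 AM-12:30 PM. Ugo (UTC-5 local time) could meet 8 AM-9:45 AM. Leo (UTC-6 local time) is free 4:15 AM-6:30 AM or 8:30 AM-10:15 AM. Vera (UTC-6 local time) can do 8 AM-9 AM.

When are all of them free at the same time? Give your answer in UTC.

Wendy in UTC: 09:30-11:30, 11:45-17:00 (add 1h to convert from UTC-1).
Hana in UTC: 14:15-16:00, 16:45-17:30 (add 5h to convert from UTC-5).
Ugo in UTC: 13:00-14:45 (add 5h to convert from UTC-5).
Leo in UTC: 10:15-12:30, 14:30-16:15 (add 6h to convert from UTC-6).
Vera in UTC: 14:00-15:00 (add 6h to convert from UTC-6).
Wendy ∩ Hana: 14:15-16:00, 16:45-17:00.
Wendy ∩ Hana ∩ Ugo: 14:15-14:45.
Wendy ∩ Hana ∩ Ugo ∩ Leo: 14:30-14:45.
Wendy ∩ Hana ∩ Ugo ∩ Leo ∩ Vera: 14:30-14:45.

14:30-14:45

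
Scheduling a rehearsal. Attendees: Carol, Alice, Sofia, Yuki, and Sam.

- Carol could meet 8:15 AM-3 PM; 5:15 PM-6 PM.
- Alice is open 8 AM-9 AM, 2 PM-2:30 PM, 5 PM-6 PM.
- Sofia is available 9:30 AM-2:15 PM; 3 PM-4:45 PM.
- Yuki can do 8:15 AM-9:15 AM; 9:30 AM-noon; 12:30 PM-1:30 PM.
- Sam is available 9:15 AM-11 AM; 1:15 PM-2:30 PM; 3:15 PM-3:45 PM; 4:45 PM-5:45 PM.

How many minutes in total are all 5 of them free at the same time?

Carol ∩ Alice: 08:15-09:00, 14:00-14:30, 17:15-18:00.
Carol ∩ Alice ∩ Sofia: 14:00-14:15.
Carol ∩ Alice ∩ Sofia ∩ Yuki: ∅.
Carol ∩ Alice ∩ Sofia ∩ Yuki ∩ Sam: ∅.
There is no time when everyone is free.
There is no common window, so the total is 0 minutes.

0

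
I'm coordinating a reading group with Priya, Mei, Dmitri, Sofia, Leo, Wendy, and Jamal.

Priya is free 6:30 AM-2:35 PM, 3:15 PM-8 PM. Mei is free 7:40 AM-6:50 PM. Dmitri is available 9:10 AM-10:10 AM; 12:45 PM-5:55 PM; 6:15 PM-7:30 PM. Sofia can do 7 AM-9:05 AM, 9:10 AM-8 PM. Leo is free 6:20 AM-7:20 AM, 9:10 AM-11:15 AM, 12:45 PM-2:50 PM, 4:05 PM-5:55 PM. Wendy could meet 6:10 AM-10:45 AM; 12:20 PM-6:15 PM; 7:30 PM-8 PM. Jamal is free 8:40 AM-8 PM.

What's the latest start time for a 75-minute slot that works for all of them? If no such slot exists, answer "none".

Priya ∩ Mei: 07:40-14:35, 15:15-18:50.
Priya ∩ Mei ∩ Dmitri: 09:10-10:10, 12:45-14:35, 15:15-17:55, 18:15-18:50.
Priya ∩ Mei ∩ Dmitri ∩ Sofia: 09:10-10:10, 12:45-14:35, 15:15-17:55, 18:15-18:50.
Priya ∩ Mei ∩ Dmitri ∩ Sofia ∩ Leo: 09:10-10:10, 12:45-14:35, 16:05-17:55.
Priya ∩ Mei ∩ Dmitri ∩ Sofia ∩ Leo ∩ Wendy: 09:10-10:10, 12:45-14:35, 16:05-17:55.
Priya ∩ Mei ∩ Dmitri ∩ Sofia ∩ Leo ∩ Wendy ∩ Jamal: 09:10-10:10, 12:45-14:35, 16:05-17:55.
So the common availability across everyone is 09:10-10:10, 12:45-14:35, 16:05-17:55.
The last common window of at least 75 minutes is 16:05-17:55; a 75-minute meeting can start as late as 16:40 and still end by 17:55.

16:40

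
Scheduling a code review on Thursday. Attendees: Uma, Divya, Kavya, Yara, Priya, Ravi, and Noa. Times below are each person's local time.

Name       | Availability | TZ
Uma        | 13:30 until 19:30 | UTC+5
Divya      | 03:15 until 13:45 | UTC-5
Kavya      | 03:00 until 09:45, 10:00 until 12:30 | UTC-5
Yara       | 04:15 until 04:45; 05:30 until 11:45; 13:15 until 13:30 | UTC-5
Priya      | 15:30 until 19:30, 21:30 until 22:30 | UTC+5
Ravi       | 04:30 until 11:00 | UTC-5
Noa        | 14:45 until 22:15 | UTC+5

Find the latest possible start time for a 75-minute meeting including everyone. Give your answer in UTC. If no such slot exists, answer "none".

Uma in UTC: 08:30-14:30 (subtract 5h to convert from UTC+5).
Divya in UTC: 08:15-18:45 (add 5h to convert from UTC-5).
Kavya in UTC: 08:00-14:45, 15:00-17:30 (add 5h to convert from UTC-5).
Yara in UTC: 09:15-09:45, 10:30-16:45, 18:15-18:30 (add 5h to convert from UTC-5).
Priya in UTC: 10:30-14:30, 16:30-17:30 (subtract 5h to convert from UTC+5).
Ravi in UTC: 09:30-16:00 (add 5h to convert from UTC-5).
Noa in UTC: 09:45-17:15 (subtract 5h to convert from UTC+5).
Uma ∩ Divya: 08:30-14:30.
Uma ∩ Divya ∩ Kavya: 08:30-14:30.
Uma ∩ Divya ∩ Kavya ∩ Yara: 09:15-09:45, 10:30-14:30.
Uma ∩ Divya ∩ Kavya ∩ Yara ∩ Priya: 10:30-14:30.
Uma ∩ Divya ∩ Kavya ∩ Yara ∩ Priya ∩ Ravi: 10:30-14:30.
Uma ∩ Divya ∩ Kavya ∩ Yara ∩ Priya ∩ Ravi ∩ Noa: 10:30-14:30.
The last common window of at least 75 minutes is 10:30-14:30; a 75-minute meeting can start as late as 13:15 and still end by 14:30.

13:15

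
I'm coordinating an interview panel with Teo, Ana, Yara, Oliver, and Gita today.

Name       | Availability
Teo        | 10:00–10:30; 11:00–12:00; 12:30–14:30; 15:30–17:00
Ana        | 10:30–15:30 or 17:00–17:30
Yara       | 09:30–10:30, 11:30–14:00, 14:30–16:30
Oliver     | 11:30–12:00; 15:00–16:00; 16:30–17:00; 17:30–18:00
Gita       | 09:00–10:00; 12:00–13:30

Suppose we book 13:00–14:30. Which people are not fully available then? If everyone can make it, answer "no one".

Teo: free for 13:00-14:30. Ana: free for 13:00-14:30. Yara: not fully free for 13:00-14:30. Oliver: not fully free for 13:00-14:30. Gita: not fully free for 13:00-14:30.

Gita, Oliver, Yara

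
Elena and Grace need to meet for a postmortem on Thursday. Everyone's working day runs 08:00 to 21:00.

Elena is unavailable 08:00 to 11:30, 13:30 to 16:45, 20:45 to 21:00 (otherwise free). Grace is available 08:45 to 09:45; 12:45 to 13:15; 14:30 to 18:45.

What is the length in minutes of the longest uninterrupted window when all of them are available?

Elena free: 11:30-13:30, 16:45-20:45 (invert busy blocks within the working day).
Grace free: 08:45-09:45, 12:45-13:15, 14:30-18:45.
Elena ∩ Grace: 12:45-13:15, 16:45-18:45.
The longest is 16:45-18:45 at 120 minutes.

120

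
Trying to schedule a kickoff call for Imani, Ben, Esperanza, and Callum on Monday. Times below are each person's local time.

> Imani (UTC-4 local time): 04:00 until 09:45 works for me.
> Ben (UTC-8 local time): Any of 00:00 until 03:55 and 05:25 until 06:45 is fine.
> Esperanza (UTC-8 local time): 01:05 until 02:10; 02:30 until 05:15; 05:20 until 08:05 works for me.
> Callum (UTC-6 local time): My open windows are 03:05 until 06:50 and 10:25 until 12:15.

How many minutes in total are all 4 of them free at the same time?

150

Imani in UTC: 08:00-13:45 (add 4h to convert from UTC-4).
Ben in UTC: 08:00-11:55, 13:25-14:45 (add 8h to convert from UTC-8).
Esperanza in UTC: 09:05-10:10, 10:30-13:15, 13:20-16:05 (add 8h to convert from UTC-8).
Callum in UTC: 09:05-12:50, 16:25-18:15 (add 6h to convert from UTC-6).
Imani ∩ Ben: 08:00-11:55, 13:25-13:45.
Imani ∩ Ben ∩ Esperanza: 09:05-10:10, 10:30-11:55, 13:25-13:45.
Imani ∩ Ben ∩ Esperanza ∩ Callum: 09:05-10:10, 10:30-11:55.
So the common availability across everyone is 09:05-10:10, 10:30-11:55.
Summing the common windows: 65 + 85 = 150 minutes.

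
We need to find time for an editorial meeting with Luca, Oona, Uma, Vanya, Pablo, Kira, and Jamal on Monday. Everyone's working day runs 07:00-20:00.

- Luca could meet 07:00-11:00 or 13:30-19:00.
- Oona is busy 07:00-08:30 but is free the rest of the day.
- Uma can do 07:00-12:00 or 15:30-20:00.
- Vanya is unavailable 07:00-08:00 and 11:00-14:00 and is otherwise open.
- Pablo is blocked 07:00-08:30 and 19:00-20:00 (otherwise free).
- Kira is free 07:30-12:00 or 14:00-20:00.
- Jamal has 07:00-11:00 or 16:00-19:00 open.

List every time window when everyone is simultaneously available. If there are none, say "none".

08:30-11:00, 16:00-19:00

Luca free: 07:00-11:00, 13:30-19:00.
Oona free: 08:30-20:00 (invert busy blocks within the working day).
Uma free: 07:00-12:00, 15:30-20:00.
Vanya free: 08:00-11:00, 14:00-20:00 (invert busy blocks within the working day).
Pablo free: 08:30-19:00 (invert busy blocks within the working day).
Kira free: 07:30-12:00, 14:00-20:00.
Jamal free: 07:00-11:00, 16:00-19:00.
Luca ∩ Oona: 08:30-11:00, 13:30-19:00.
Luca ∩ Oona ∩ Uma: 08:30-11:00, 15:30-19:00.
Luca ∩ Oona ∩ Uma ∩ Vanya: 08:30-11:00, 15:30-19:00.
Luca ∩ Oona ∩ Uma ∩ Vanya ∩ Pablo: 08:30-11:00, 15:30-19:00.
Luca ∩ Oona ∩ Uma ∩ Vanya ∩ Pablo ∩ Kira: 08:30-11:00, 15:30-19:00.
Luca ∩ Oona ∩ Uma ∩ Vanya ∩ Pablo ∩ Kira ∩ Jamal: 08:30-11:00, 16:00-19:00.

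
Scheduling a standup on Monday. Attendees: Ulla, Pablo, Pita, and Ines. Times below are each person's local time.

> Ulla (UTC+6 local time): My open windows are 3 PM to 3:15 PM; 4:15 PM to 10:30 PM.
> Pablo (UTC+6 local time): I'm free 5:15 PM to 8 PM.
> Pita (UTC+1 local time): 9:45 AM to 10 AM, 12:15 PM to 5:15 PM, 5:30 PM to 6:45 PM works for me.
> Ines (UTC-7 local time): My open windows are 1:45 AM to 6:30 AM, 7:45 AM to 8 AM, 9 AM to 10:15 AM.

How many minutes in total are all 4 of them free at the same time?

Ulla in UTC: 09:00-09:15, 10:15-16:30 (subtract 6h to convert from UTC+6).
Pablo in UTC: 11:15-14:00 (subtract 6h to convert from UTC+6).
Pita in UTC: 08:45-09:00, 11:15-16:15, 16:30-17:45 (subtract 1h to convert from UTC+1).
Ines in UTC: 08:45-13:30, 14:45-15:00, 16:00-17:15 (add 7h to convert from UTC-7).
Ulla ∩ Pablo: 11:15-14:00.
Ulla ∩ Pablo ∩ Pita: 11:15-14:00.
Ulla ∩ Pablo ∩ Pita ∩ Ines: 11:15-13:30.
That's a single block of 135 minutes.

135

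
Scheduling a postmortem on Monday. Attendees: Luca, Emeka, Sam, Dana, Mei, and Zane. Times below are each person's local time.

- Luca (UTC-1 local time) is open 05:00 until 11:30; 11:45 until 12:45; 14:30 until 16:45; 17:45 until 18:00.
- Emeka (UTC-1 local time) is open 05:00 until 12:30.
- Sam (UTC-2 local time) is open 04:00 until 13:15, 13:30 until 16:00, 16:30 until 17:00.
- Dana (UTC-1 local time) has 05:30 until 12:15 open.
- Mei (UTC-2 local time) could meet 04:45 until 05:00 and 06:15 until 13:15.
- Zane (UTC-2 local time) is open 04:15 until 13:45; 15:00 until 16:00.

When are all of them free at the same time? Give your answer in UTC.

Luca in UTC: 06:00-12:30, 12:45-13:45, 15:30-17:45, 18:45-19:00 (add 1h to convert from UTC-1).
Emeka in UTC: 06:00-13:30 (add 1h to convert from UTC-1).
Sam in UTC: 06:00-15:15, 15:30-18:00, 18:30-19:00 (add 2h to convert from UTC-2).
Dana in UTC: 06:30-13:15 (add 1h to convert from UTC-1).
Mei in UTC: 06:45-07:00, 08:15-15:15 (add 2h to convert from UTC-2).
Zane in UTC: 06:15-15:45, 17:00-18:00 (add 2h to convert from UTC-2).
Luca ∩ Emeka: 06:00-12:30, 12:45-13:30.
Luca ∩ Emeka ∩ Sam: 06:00-12:30, 12:45-13:30.
Luca ∩ Emeka ∩ Sam ∩ Dana: 06:30-12:30, 12:45-13:15.
Luca ∩ Emeka ∩ Sam ∩ Dana ∩ Mei: 06:45-07:00, 08:15-12:30, 12:45-13:15.
Luca ∩ Emeka ∩ Sam ∩ Dana ∩ Mei ∩ Zane: 06:45-07:00, 08:15-12:30, 12:45-13:15.
Those are the intersection windows.

06:45-07:00, 08:15-12:30, 12:45-13:15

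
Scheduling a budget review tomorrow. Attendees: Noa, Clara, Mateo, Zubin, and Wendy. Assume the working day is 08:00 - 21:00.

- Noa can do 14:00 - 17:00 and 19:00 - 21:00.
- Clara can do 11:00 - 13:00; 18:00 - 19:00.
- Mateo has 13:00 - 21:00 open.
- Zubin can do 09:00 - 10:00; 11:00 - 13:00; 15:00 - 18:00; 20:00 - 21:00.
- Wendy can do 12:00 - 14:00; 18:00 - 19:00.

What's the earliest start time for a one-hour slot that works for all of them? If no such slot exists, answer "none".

Noa ∩ Clara: ∅.
Noa ∩ Clara ∩ Mateo: ∅.
Noa ∩ Clara ∩ Mateo ∩ Zubin: ∅.
Noa ∩ Clara ∩ Mateo ∩ Zubin ∩ Wendy: ∅.
There is no time when everyone is free.
No common window is at least 60 minutes long.

none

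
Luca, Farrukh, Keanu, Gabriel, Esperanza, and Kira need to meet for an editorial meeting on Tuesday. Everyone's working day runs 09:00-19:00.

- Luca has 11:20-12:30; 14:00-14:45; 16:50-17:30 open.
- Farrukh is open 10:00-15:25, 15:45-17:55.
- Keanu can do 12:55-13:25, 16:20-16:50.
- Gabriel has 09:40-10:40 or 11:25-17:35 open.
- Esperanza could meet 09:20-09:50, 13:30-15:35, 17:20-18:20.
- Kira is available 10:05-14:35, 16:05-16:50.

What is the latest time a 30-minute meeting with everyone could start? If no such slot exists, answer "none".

none

Luca ∩ Farrukh: 11:20-12:30, 14:00-14:45, 16:50-17:30.
Luca ∩ Farrukh ∩ Keanu: ∅.
Luca ∩ Farrukh ∩ Keanu ∩ Gabriel: ∅.
Luca ∩ Farrukh ∩ Keanu ∩ Gabriel ∩ Esperanza: ∅.
Luca ∩ Farrukh ∩ Keanu ∩ Gabriel ∩ Esperanza ∩ Kira: ∅.
There is no time when everyone is free.
No common window is at least 30 minutes long.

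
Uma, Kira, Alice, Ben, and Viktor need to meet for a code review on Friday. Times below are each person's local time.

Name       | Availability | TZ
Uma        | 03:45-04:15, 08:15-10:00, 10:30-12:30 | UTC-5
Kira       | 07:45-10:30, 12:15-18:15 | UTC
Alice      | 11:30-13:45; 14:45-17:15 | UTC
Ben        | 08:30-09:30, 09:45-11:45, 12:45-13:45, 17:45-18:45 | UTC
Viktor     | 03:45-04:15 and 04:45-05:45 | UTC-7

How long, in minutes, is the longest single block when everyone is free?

0

Uma in UTC: 08:45-09:15, 13:15-15:00, 15:30-17:30 (add 5h to convert from UTC-5).
Kira in UTC: 07:45-10:30, 12:15-18:15.
Alice in UTC: 11:30-13:45, 14:45-17:15.
Ben in UTC: 08:30-09:30, 09:45-11:45, 12:45-13:45, 17:45-18:45.
Viktor in UTC: 10:45-11:15, 11:45-12:45 (add 7h to convert from UTC-7).
Uma ∩ Kira: 08:45-09:15, 13:15-15:00, 15:30-17:30.
Uma ∩ Kira ∩ Alice: 13:15-13:45, 14:45-15:00, 15:30-17:15.
Uma ∩ Kira ∩ Alice ∩ Ben: 13:15-13:45.
Uma ∩ Kira ∩ Alice ∩ Ben ∩ Viktor: ∅.
There is no time when everyone is free.
No common window exists, so the longest block is 0 minutes.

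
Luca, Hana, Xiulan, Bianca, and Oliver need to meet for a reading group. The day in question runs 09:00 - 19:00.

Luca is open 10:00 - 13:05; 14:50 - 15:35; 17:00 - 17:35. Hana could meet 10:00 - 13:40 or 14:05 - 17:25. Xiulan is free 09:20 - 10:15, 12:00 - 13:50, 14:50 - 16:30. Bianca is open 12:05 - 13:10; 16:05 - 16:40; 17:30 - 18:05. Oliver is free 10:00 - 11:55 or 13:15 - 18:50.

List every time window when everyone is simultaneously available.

none

Luca ∩ Hana: 10:00-13:05, 14:50-15:35, 17:00-17:25.
Luca ∩ Hana ∩ Xiulan: 10:00-10:15, 12:00-13:05, 14:50-15:35.
Luca ∩ Hana ∩ Xiulan ∩ Bianca: 12:05-13:05.
Luca ∩ Hana ∩ Xiulan ∩ Bianca ∩ Oliver: ∅.
There is no time when everyone is free.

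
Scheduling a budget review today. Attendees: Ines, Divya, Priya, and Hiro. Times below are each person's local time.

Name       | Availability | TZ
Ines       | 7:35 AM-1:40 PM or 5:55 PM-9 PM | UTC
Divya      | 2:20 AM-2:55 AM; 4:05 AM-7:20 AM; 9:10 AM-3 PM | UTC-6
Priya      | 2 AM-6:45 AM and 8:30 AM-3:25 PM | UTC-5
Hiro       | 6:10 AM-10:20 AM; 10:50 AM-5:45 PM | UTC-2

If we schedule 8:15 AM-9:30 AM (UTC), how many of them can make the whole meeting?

Ines in UTC: 07:35-13:40, 17:55-21:00.
Divya in UTC: 08:20-08:55, 10:05-13:20, 15:10-21:00 (add 6h to convert from UTC-6).
Priya in UTC: 07:00-11:45, 13:30-20:25 (add 5h to convert from UTC-5).
Hiro in UTC: 08:10-12:20, 12:50-19:45 (add 2h to convert from UTC-2).
Ines, Priya, and Hiro can make the full 08:15-09:30 slot — that's 3.

3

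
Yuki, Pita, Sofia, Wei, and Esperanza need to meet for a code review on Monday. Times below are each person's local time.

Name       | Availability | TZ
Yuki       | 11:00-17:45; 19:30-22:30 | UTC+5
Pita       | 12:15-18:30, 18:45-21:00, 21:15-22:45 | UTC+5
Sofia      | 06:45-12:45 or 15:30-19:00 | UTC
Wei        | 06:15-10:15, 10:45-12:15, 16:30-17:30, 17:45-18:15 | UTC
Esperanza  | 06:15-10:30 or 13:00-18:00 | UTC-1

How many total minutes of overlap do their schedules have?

Yuki in UTC: 06:00-12:45, 14:30-17:30 (subtract 5h to convert from UTC+5).
Pita in UTC: 07:15-13:30, 13:45-16:00, 16:15-17:45 (subtract 5h to convert from UTC+5).
Sofia in UTC: 06:45-12:45, 15:30-19:00.
Wei in UTC: 06:15-10:15, 10:45-12:15, 16:30-17:30, 17:45-18:15.
Esperanza in UTC: 07:15-11:30, 14:00-19:00 (add 1h to convert from UTC-1).
Yuki ∩ Pita: 07:15-12:45, 14:30-16:00, 16:15-17:30.
Yuki ∩ Pita ∩ Sofia: 07:15-12:45, 15:30-16:00, 16:15-17:30.
Yuki ∩ Pita ∩ Sofia ∩ Wei: 07:15-10:15, 10:45-12:15, 16:30-17:30.
Yuki ∩ Pita ∩ Sofia ∩ Wei ∩ Esperanza: 07:15-10:15, 10:45-11:30, 16:30-17:30.
So the common availability across everyone is 07:15-10:15, 10:45-11:30, 16:30-17:30.
Summing the common windows: 180 + 45 + 60 = 285 minutes.

285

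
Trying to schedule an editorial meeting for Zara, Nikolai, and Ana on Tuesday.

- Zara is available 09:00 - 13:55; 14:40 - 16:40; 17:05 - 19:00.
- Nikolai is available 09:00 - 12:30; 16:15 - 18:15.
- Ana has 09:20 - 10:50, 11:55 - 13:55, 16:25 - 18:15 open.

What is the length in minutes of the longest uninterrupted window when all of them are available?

Zara ∩ Nikolai: 09:00-12:30, 16:15-16:40, 17:05-18:15.
Zara ∩ Nikolai ∩ Ana: 09:20-10:50, 11:55-12:30, 16:25-16:40, 17:05-18:15.
The longest is 09:20-10:50 at 90 minutes.

90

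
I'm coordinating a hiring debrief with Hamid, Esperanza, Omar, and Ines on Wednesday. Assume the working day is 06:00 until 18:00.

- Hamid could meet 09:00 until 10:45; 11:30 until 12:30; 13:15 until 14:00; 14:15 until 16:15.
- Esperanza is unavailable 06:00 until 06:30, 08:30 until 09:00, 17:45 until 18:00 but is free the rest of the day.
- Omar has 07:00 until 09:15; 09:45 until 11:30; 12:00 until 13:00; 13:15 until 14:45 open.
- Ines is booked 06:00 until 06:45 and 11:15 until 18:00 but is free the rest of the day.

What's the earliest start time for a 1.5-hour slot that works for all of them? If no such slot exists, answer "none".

none

Hamid free: 09:00-10:45, 11:30-12:30, 13:15-14:00, 14:15-16:15.
Esperanza free: 06:30-08:30, 09:00-17:45 (invert busy blocks within the working day).
Omar free: 07:00-09:15, 09:45-11:30, 12:00-13:00, 13:15-14:45.
Ines free: 06:45-11:15 (invert busy blocks within the working day).
Hamid ∩ Esperanza: 09:00-10:45, 11:30-12:30, 13:15-14:00, 14:15-16:15.
Hamid ∩ Esperanza ∩ Omar: 09:00-09:15, 09:45-10:45, 12:00-12:30, 13:15-14:00, 14:15-14:45.
Hamid ∩ Esperanza ∩ Omar ∩ Ines: 09:00-09:15, 09:45-10:45.
Those are the intersection windows.
No common window is at least 90 minutes long.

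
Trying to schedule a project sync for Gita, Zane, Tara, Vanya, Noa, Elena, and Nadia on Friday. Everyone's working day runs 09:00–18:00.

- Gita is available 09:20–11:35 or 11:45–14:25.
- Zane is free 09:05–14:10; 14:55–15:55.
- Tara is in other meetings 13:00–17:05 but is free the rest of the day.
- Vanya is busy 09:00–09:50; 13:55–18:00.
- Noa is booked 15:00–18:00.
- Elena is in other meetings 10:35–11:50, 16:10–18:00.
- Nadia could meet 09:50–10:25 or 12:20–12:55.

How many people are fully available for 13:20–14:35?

Gita free: 09:20-11:35, 11:45-14:25.
Zane free: 09:05-14:10, 14:55-15:55.
Tara free: 09:00-13:00, 17:05-18:00 (invert busy blocks within the working day).
Vanya free: 09:50-13:55 (invert busy blocks within the working day).
Noa free: 09:00-15:00 (invert busy blocks within the working day).
Elena free: 09:00-10:35, 11:50-16:10 (invert busy blocks within the working day).
Nadia free: 09:50-10:25, 12:20-12:55.
Noa and Elena can make the full 13:20-14:35 slot — that's 2.

2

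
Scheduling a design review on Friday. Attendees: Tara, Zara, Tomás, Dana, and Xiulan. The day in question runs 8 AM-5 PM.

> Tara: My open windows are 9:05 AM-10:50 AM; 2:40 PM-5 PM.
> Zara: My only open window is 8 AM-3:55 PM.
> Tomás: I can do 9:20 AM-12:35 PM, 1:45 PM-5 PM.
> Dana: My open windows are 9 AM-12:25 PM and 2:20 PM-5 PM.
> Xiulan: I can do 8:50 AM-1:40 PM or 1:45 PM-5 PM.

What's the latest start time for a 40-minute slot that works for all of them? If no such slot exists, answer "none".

15:15

Tara ∩ Zara: 09:05-10:50, 14:40-15:55.
Tara ∩ Zara ∩ Tomás: 09:20-10:50, 14:40-15:55.
Tara ∩ Zara ∩ Tomás ∩ Dana: 09:20-10:50, 14:40-15:55.
Tara ∩ Zara ∩ Tomás ∩ Dana ∩ Xiulan: 09:20-10:50, 14:40-15:55.
The last common window of at least 40 minutes is 14:40-15:55; a 40-minute meeting can start as late as 15:15 and still end by 15:55.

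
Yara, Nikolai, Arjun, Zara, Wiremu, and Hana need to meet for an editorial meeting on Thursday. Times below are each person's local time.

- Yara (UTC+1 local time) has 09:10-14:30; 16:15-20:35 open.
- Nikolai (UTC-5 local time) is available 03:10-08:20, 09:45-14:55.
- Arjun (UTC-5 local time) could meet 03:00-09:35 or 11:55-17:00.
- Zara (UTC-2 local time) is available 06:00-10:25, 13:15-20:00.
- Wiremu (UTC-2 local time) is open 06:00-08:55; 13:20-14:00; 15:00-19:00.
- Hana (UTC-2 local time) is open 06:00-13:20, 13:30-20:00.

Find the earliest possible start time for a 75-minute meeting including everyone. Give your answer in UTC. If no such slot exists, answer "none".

Yara in UTC: 08:10-13:30, 15:15-19:35 (subtract 1h to convert from UTC+1).
Nikolai in UTC: 08:10-13:20, 14:45-19:55 (add 5h to convert from UTC-5).
Arjun in UTC: 08:00-14:35, 16:55-22:00 (add 5h to convert from UTC-5).
Zara in UTC: 08:00-12:25, 15:15-22:00 (add 2h to convert from UTC-2).
Wiremu in UTC: 08:00-10:55, 15:20-16:00, 17:00-21:00 (add 2h to convert from UTC-2).
Hana in UTC: 08:00-15:20, 15:30-22:00 (add 2h to convert from UTC-2).
Yara ∩ Nikolai: 08:10-13:20, 15:15-19:35.
Yara ∩ Nikolai ∩ Arjun: 08:10-13:20, 16:55-19:35.
Yara ∩ Nikolai ∩ Arjun ∩ Zara: 08:10-12:25, 16:55-19:35.
Yara ∩ Nikolai ∩ Arjun ∩ Zara ∩ Wiremu: 08:10-10:55, 17:00-19:35.
Yara ∩ Nikolai ∩ Arjun ∩ Zara ∩ Wiremu ∩ Hana: 08:10-10:55, 17:00-19:35.
The first common window of at least 75 minutes is 08:10-10:55, so the earliest start is 08:10.

08:10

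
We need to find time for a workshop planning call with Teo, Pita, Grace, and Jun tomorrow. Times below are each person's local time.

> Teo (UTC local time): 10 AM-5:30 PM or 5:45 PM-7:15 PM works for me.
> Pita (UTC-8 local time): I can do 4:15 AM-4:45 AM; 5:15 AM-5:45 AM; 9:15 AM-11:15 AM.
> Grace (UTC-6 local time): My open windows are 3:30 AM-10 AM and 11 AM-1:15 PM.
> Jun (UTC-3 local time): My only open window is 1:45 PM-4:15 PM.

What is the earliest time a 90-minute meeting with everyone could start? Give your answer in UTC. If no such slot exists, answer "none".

Teo in UTC: 10:00-17:30, 17:45-19:15.
Pita in UTC: 12:15-12:45, 13:15-13:45, 17:15-19:15 (add 8h to convert from UTC-8).
Grace in UTC: 09:30-16:00, 17:00-19:15 (add 6h to convert from UTC-6).
Jun in UTC: 16:45-19:15 (add 3h to convert from UTC-3).
Teo ∩ Pita: 12:15-12:45, 13:15-13:45, 17:15-17:30, 17:45-19:15.
Teo ∩ Pita ∩ Grace: 12:15-12:45, 13:15-13:45, 17:15-17:30, 17:45-19:15.
Teo ∩ Pita ∩ Grace ∩ Jun: 17:15-17:30, 17:45-19:15.
The first common window of at least 90 minutes is 17:45-19:15, so the earliest start is 17:45.

17:45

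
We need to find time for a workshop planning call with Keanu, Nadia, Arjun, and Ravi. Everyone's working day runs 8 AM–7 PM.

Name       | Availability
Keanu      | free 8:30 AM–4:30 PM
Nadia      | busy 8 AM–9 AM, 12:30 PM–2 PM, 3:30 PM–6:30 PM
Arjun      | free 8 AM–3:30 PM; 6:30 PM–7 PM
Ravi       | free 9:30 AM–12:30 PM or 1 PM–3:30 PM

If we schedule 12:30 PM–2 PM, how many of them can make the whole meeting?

Keanu free: 08:30-16:30.
Nadia free: 09:00-12:30, 14:00-15:30, 18:30-19:00 (invert busy blocks within the working day).
Arjun free: 08:00-15:30, 18:30-19:00.
Ravi free: 09:30-12:30, 13:00-15:30.
Keanu and Arjun can make the full 12:30-14:00 slot — that's 2.

2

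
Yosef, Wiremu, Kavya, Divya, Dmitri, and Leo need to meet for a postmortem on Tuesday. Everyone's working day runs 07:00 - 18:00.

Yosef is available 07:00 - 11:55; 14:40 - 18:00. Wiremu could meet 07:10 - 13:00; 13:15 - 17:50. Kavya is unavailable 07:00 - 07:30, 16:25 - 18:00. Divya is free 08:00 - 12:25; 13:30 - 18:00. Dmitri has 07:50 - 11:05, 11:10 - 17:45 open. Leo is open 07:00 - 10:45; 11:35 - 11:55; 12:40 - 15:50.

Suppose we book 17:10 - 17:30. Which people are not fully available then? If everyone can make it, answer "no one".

Kavya, Leo

Yosef free: 07:00-11:55, 14:40-18:00.
Wiremu free: 07:10-13:00, 13:15-17:50.
Kavya free: 07:30-16:25 (invert busy blocks within the working day).
Divya free: 08:00-12:25, 13:30-18:00.
Dmitri free: 07:50-11:05, 11:10-17:45.
Leo free: 07:00-10:45, 11:35-11:55, 12:40-15:50.
Yosef: free for 17:10-17:30. Wiremu: free for 17:10-17:30. Kavya: not fully free for 17:10-17:30. Divya: free for 17:10-17:30. Dmitri: free for 17:10-17:30. Leo: not fully free for 17:10-17:30.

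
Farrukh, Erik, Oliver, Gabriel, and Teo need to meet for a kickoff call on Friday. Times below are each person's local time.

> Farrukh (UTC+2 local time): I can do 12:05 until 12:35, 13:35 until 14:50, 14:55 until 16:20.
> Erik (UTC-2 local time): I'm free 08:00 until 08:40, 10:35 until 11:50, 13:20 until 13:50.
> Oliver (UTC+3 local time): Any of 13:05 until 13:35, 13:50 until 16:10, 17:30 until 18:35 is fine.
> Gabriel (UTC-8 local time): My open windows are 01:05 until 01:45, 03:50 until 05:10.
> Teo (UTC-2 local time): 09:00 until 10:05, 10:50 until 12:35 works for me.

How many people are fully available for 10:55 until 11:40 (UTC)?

1

Farrukh in UTC: 10:05-10:35, 11:35-12:50, 12:55-14:20 (subtract 2h to convert from UTC+2).
Erik in UTC: 10:00-10:40, 12:35-13:50, 15:20-15:50 (add 2h to convert from UTC-2).
Oliver in UTC: 10:05-10:35, 10:50-13:10, 14:30-15:35 (subtract 3h to convert from UTC+3).
Gabriel in UTC: 09:05-09:45, 11:50-13:10 (add 8h to convert from UTC-8).
Teo in UTC: 11:00-12:05, 12:50-14:35 (add 2h to convert from UTC-2).
Oliver can make the full 10:55-11:40 slot — that's 1.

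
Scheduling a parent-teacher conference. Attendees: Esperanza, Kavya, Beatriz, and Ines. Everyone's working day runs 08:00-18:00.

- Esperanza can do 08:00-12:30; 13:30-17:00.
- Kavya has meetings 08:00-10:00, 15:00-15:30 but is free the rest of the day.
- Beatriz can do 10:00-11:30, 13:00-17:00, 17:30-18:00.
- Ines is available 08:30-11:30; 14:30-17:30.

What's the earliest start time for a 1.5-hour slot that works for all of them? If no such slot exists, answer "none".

10:00

Esperanza free: 08:00-12:30, 13:30-17:00.
Kavya free: 10:00-15:00, 15:30-18:00 (invert busy blocks within the working day).
Beatriz free: 10:00-11:30, 13:00-17:00, 17:30-18:00.
Ines free: 08:30-11:30, 14:30-17:30.
Esperanza ∩ Kavya: 10:00-12:30, 13:30-15:00, 15:30-17:00.
Esperanza ∩ Kavya ∩ Beatriz: 10:00-11:30, 13:30-15:00, 15:30-17:00.
Esperanza ∩ Kavya ∩ Beatriz ∩ Ines: 10:00-11:30, 14:30-15:00, 15:30-17:00.
The first common window of at least 90 minutes is 10:00-11:30, so the earliest start is 10:00.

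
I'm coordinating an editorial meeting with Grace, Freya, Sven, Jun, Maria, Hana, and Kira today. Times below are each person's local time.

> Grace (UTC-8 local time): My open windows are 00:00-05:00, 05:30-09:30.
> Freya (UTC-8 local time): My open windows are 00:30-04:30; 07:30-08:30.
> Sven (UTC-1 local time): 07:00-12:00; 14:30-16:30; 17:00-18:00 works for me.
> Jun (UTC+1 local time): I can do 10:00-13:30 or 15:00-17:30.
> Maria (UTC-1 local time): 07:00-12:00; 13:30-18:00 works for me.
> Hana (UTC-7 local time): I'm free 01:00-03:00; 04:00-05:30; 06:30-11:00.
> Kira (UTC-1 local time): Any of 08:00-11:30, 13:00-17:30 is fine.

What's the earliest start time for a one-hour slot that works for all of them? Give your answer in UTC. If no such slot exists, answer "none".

09:00

Grace in UTC: 08:00-13:00, 13:30-17:30 (add 8h to convert from UTC-8).
Freya in UTC: 08:30-12:30, 15:30-16:30 (add 8h to convert from UTC-8).
Sven in UTC: 08:00-13:00, 15:30-17:30, 18:00-19:00 (add 1h to convert from UTC-1).
Jun in UTC: 09:00-12:30, 14:00-16:30 (subtract 1h to convert from UTC+1).
Maria in UTC: 08:00-13:00, 14:30-19:00 (add 1h to convert from UTC-1).
Hana in UTC: 08:00-10:00, 11:00-12:30, 13:30-18:00 (add 7h to convert from UTC-7).
Kira in UTC: 09:00-12:30, 14:00-18:30 (add 1h to convert from UTC-1).
Grace ∩ Freya: 08:30-12:30, 15:30-16:30.
Grace ∩ Freya ∩ Sven: 08:30-12:30, 15:30-16:30.
Grace ∩ Freya ∩ Sven ∩ Jun: 09:00-12:30, 15:30-16:30.
Grace ∩ Freya ∩ Sven ∩ Jun ∩ Maria: 09:00-12:30, 15:30-16:30.
Grace ∩ Freya ∩ Sven ∩ Jun ∩ Maria ∩ Hana: 09:00-10:00, 11:00-12:30, 15:30-16:30.
Grace ∩ Freya ∩ Sven ∩ Jun ∩ Maria ∩ Hana ∩ Kira: 09:00-10:00, 11:00-12:30, 15:30-16:30.
The first common window of at least 60 minutes is 09:00-10:00, so the earliest start is 09:00.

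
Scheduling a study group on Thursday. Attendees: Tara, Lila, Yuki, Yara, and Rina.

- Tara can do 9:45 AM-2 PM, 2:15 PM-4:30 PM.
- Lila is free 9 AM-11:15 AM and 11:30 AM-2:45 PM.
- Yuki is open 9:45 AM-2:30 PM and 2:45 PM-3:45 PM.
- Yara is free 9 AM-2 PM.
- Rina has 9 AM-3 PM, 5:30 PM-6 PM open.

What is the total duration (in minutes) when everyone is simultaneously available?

Tara ∩ Lila: 09:45-11:15, 11:30-14:00, 14:15-14:45.
Tara ∩ Lila ∩ Yuki: 09:45-11:15, 11:30-14:00, 14:15-14:30.
Tara ∩ Lila ∩ Yuki ∩ Yara: 09:45-11:15, 11:30-14:00.
Tara ∩ Lila ∩ Yuki ∩ Yara ∩ Rina: 09:45-11:15, 11:30-14:00.
Summing the common windows: 90 + 150 = 240 minutes.

240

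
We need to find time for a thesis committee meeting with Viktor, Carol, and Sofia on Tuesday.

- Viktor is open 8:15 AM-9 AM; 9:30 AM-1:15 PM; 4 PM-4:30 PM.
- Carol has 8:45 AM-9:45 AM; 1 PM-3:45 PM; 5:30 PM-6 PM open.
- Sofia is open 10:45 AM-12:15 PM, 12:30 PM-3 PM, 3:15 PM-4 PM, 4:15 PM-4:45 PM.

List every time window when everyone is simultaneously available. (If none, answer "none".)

13:00-13:15

Viktor ∩ Carol: 08:45-09:00, 09:30-09:45, 13:00-13:15.
Viktor ∩ Carol ∩ Sofia: 13:00-13:15.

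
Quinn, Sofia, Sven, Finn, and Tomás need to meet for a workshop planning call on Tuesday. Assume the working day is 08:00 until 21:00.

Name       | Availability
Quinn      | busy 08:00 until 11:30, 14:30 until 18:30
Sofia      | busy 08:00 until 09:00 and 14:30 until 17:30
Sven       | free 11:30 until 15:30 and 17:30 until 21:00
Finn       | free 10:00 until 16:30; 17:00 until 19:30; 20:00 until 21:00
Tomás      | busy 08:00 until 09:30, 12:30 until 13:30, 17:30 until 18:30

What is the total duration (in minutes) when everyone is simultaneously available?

240

Quinn free: 11:30-14:30, 18:30-21:00 (invert busy blocks within the working day).
Sofia free: 09:00-14:30, 17:30-21:00 (invert busy blocks within the working day).
Sven free: 11:30-15:30, 17:30-21:00.
Finn free: 10:00-16:30, 17:00-19:30, 20:00-21:00.
Tomás free: 09:30-12:30, 13:30-17:30, 18:30-21:00 (invert busy blocks within the working day).
Quinn ∩ Sofia: 11:30-14:30, 18:30-21:00.
Quinn ∩ Sofia ∩ Sven: 11:30-14:30, 18:30-21:00.
Quinn ∩ Sofia ∩ Sven ∩ Finn: 11:30-14:30, 18:30-19:30, 20:00-21:00.
Quinn ∩ Sofia ∩ Sven ∩ Finn ∩ Tomás: 11:30-12:30, 13:30-14:30, 18:30-19:30, 20:00-21:00.
Summing the common windows: 60 + 60 + 60 + 60 = 240 minutes.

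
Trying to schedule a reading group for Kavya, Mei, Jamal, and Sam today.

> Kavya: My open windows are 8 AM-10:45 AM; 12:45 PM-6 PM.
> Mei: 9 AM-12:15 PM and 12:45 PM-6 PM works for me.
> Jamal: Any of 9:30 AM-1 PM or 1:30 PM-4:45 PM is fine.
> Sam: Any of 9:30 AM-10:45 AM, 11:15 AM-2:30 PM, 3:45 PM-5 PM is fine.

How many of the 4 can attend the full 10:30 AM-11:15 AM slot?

Mei and Jamal can make the full 10:30-11:15 slot — that's 2.

2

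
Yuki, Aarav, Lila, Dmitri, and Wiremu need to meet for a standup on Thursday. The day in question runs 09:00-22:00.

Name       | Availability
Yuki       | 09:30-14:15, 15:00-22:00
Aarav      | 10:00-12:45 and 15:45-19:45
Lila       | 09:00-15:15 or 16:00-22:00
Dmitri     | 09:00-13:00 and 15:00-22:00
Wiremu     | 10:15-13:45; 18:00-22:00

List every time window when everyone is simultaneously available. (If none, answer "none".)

Yuki ∩ Aarav: 10:00-12:45, 15:45-19:45.
Yuki ∩ Aarav ∩ Lila: 10:00-12:45, 16:00-19:45.
Yuki ∩ Aarav ∩ Lila ∩ Dmitri: 10:00-12:45, 16:00-19:45.
Yuki ∩ Aarav ∩ Lila ∩ Dmitri ∩ Wiremu: 10:15-12:45, 18:00-19:45.

10:15-12:45, 18:00-19:45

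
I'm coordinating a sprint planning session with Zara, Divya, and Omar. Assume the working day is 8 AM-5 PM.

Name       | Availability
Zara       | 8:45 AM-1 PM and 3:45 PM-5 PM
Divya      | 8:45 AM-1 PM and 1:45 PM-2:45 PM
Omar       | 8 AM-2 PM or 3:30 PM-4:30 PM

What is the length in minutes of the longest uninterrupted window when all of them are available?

Zara ∩ Divya: 08:45-13:00.
Zara ∩ Divya ∩ Omar: 08:45-13:00.
The longest is 08:45-13:00 at 255 minutes.

255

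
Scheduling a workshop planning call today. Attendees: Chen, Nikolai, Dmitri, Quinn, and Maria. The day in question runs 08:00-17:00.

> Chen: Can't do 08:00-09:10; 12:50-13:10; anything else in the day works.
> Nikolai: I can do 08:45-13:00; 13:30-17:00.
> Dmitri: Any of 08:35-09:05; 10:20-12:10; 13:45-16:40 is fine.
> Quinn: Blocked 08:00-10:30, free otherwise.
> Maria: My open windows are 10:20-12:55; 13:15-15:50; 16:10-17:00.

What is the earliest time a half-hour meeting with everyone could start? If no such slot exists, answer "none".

Chen free: 09:10-12:50, 13:10-17:00 (invert busy blocks within the working day).
Nikolai free: 08:45-13:00, 13:30-17:00.
Dmitri free: 08:35-09:05, 10:20-12:10, 13:45-16:40.
Quinn free: 10:30-17:00 (invert busy blocks within the working day).
Maria free: 10:20-12:55, 13:15-15:50, 16:10-17:00.
Chen ∩ Nikolai: 09:10-12:50, 13:30-17:00.
Chen ∩ Nikolai ∩ Dmitri: 10:20-12:10, 13:45-16:40.
Chen ∩ Nikolai ∩ Dmitri ∩ Quinn: 10:30-12:10, 13:45-16:40.
Chen ∩ Nikolai ∩ Dmitri ∩ Quinn ∩ Maria: 10:30-12:10, 13:45-15:50, 16:10-16:40.
The first common window of at least 30 minutes is 10:30-12:10, so the earliest start is 10:30.

10:30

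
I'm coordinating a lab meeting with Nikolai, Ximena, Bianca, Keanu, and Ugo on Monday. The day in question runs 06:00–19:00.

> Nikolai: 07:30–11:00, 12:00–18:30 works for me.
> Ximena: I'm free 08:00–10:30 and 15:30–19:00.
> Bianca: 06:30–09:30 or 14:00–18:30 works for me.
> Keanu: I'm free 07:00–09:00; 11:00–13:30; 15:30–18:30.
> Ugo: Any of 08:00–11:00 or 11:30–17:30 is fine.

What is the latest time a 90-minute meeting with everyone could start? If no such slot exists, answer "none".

Nikolai ∩ Ximena: 08:00-10:30, 15:30-18:30.
Nikolai ∩ Ximena ∩ Bianca: 08:00-09:30, 15:30-18:30.
Nikolai ∩ Ximena ∩ Bianca ∩ Keanu: 08:00-09:00, 15:30-18:30.
Nikolai ∩ Ximena ∩ Bianca ∩ Keanu ∩ Ugo: 08:00-09:00, 15:30-17:30.
The last common window of at least 90 minutes is 15:30-17:30; a 90-minute meeting can start as late as 16:00 and still end by 17:30.

16:00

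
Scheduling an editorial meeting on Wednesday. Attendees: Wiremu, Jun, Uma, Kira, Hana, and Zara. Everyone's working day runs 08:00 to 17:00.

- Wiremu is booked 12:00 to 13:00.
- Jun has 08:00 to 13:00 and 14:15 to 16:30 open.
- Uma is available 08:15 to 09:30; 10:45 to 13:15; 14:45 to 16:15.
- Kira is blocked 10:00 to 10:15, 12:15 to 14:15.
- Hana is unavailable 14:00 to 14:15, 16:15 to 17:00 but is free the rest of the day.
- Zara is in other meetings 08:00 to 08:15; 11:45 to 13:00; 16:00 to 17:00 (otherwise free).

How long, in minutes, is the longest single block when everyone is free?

Wiremu free: 08:00-12:00, 13:00-17:00 (invert busy blocks within the working day).
Jun free: 08:00-13:00, 14:15-16:30.
Uma free: 08:15-09:30, 10:45-13:15, 14:45-16:15.
Kira free: 08:00-10:00, 10:15-12:15, 14:15-17:00 (invert busy blocks within the working day).
Hana free: 08:00-14:00, 14:15-16:15 (invert busy blocks within the working day).
Zara free: 08:15-11:45, 13:00-16:00 (invert busy blocks within the working day).
Wiremu ∩ Jun: 08:00-12:00, 14:15-16:30.
Wiremu ∩ Jun ∩ Uma: 08:15-09:30, 10:45-12:00, 14:45-16:15.
Wiremu ∩ Jun ∩ Uma ∩ Kira: 08:15-09:30, 10:45-12:00, 14:45-16:15.
Wiremu ∩ Jun ∩ Uma ∩ Kira ∩ Hana: 08:15-09:30, 10:45-12:00, 14:45-16:15.
Wiremu ∩ Jun ∩ Uma ∩ Kira ∩ Hana ∩ Zara: 08:15-09:30, 10:45-11:45, 14:45-16:00.
The longest is 08:15-09:30 at 75 minutes.

75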